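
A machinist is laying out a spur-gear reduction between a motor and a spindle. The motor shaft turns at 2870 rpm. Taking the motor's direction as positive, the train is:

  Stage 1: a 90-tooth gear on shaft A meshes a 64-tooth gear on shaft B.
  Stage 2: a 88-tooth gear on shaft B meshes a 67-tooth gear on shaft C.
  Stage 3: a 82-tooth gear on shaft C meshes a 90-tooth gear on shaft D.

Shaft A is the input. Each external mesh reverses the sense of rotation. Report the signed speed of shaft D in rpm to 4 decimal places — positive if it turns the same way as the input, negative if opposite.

Stage 1 [90T→64T]: ω = 2870.0000×90/64 = 4035.9375 rpm, dir flips to −; running = −4035.9375
Stage 2 [88T→67T]: ω = 4035.9375×88/67 = 5300.9328 rpm, dir flips to +; running = +5300.9328
Stage 3 [82T→90T]: ω = 5300.9328×82/90 = 4829.7388 rpm, dir flips to −; running = −4829.7388

-4829.7388 rpm (opposite to input, |ω| = 4829.7388 rpm)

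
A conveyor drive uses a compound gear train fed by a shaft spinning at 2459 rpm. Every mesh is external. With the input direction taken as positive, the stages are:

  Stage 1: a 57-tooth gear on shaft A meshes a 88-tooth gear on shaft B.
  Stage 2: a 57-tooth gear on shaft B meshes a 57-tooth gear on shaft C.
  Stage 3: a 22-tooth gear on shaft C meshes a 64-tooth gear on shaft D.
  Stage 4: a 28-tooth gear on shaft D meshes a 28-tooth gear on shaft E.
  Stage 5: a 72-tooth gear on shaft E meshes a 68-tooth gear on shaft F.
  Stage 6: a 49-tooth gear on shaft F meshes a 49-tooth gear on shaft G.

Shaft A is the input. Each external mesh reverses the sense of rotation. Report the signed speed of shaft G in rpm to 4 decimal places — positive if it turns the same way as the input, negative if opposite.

+579.7183 rpm (same as input, |ω| = 579.7183 rpm)

Stage 1 [57T→88T]: ω = 2459.0000×57/88 = 1592.7614 rpm, dir flips to −; running = −1592.7614
Stage 2 [57T→57T]: ω = 1592.7614×57/57 = 1592.7614 rpm, dir flips to +; running = +1592.7614
Stage 3 [22T→64T]: ω = 1592.7614×22/64 = 547.5117 rpm, dir flips to −; running = −547.5117
Stage 4 [28T→28T]: ω = 547.5117×28/28 = 547.5117 rpm, dir flips to +; running = +547.5117
Stage 5 [72T→68T]: ω = 547.5117×72/68 = 579.7183 rpm, dir flips to −; running = −579.7183
Stage 6 [49T→49T]: ω = 579.7183×49/49 = 579.7183 rpm, dir flips to +; running = +579.7183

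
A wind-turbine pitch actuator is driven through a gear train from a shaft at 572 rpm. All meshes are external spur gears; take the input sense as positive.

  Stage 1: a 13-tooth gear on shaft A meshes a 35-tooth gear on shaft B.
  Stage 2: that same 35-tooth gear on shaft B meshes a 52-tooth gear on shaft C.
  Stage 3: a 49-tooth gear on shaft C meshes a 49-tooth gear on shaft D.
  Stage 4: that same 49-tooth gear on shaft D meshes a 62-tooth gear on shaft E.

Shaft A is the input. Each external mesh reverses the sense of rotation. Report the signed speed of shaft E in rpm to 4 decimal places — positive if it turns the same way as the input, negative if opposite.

+113.0161 rpm (same as input, |ω| = 113.0161 rpm)

Stage 1 [13T→35T]: ω = 572.0000×13/35 = 212.4571 rpm, dir flips to −; running = −212.4571
Stage 2 [35T→52T]: ω = 212.4571×35/52 = 143.0000 rpm, dir flips to +; running = +143.0000
Stage 3 [49T→49T]: ω = 143.0000×49/49 = 143.0000 rpm, dir flips to −; running = −143.0000
Stage 4 [49T→62T]: ω = 143.0000×49/62 = 113.0161 rpm, dir flips to +; running = +113.0161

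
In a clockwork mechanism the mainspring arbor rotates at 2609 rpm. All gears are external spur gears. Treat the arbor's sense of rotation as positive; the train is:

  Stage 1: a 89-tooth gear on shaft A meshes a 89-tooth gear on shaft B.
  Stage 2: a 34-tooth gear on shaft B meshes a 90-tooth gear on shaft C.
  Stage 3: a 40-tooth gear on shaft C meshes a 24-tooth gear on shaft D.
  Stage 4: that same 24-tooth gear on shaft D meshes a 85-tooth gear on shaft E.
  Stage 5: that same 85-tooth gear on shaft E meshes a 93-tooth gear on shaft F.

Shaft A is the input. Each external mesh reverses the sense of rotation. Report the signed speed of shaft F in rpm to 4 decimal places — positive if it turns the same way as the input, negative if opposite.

-423.9235 rpm (opposite to input, |ω| = 423.9235 rpm)

Stage 1 [89T→89T]: ω = 2609.0000×89/89 = 2609.0000 rpm, dir flips to −; running = −2609.0000
Stage 2 [34T→90T]: ω = 2609.0000×34/90 = 985.6222 rpm, dir flips to +; running = +985.6222
Stage 3 [40T→24T]: ω = 985.6222×40/24 = 1642.7037 rpm, dir flips to −; running = −1642.7037
Stage 4 [24T→85T]: ω = 1642.7037×24/85 = 463.8222 rpm, dir flips to +; running = +463.8222
Stage 5 [85T→93T]: ω = 463.8222×85/93 = 423.9235 rpm, dir flips to −; running = −423.9235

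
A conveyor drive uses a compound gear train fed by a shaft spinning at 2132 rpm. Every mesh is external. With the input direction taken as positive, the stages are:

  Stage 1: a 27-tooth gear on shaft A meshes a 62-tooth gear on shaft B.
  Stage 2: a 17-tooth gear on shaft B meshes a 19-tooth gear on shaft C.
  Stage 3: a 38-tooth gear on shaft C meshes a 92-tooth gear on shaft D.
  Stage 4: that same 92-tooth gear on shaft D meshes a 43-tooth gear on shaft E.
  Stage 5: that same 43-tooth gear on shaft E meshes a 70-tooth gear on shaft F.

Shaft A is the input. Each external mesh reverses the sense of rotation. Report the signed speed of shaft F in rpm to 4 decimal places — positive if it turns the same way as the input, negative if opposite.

-450.9622 rpm (opposite to input, |ω| = 450.9622 rpm)

Stage 1 [27T→62T]: ω = 2132.0000×27/62 = 928.4516 rpm, dir flips to −; running = −928.4516
Stage 2 [17T→19T]: ω = 928.4516×17/19 = 830.7199 rpm, dir flips to +; running = +830.7199
Stage 3 [38T→92T]: ω = 830.7199×38/92 = 343.1234 rpm, dir flips to −; running = −343.1234
Stage 4 [92T→43T]: ω = 343.1234×92/43 = 734.1245 rpm, dir flips to +; running = +734.1245
Stage 5 [43T→70T]: ω = 734.1245×43/70 = 450.9622 rpm, dir flips to −; running = −450.9622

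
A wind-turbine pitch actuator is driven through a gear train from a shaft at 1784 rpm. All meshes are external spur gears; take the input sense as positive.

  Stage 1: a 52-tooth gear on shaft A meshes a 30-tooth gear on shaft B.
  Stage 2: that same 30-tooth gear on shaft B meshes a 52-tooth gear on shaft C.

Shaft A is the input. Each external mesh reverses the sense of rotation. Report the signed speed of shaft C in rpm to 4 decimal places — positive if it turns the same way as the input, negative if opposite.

+1784.0000 rpm (same as input, |ω| = 1784.0000 rpm)

Stage 1 [52T→30T]: ω = 1784.0000×52/30 = 3092.2667 rpm, dir flips to −; running = −3092.2667
Stage 2 [30T→52T]: ω = 3092.2667×30/52 = 1784.0000 rpm, dir flips to +; running = +1784.0000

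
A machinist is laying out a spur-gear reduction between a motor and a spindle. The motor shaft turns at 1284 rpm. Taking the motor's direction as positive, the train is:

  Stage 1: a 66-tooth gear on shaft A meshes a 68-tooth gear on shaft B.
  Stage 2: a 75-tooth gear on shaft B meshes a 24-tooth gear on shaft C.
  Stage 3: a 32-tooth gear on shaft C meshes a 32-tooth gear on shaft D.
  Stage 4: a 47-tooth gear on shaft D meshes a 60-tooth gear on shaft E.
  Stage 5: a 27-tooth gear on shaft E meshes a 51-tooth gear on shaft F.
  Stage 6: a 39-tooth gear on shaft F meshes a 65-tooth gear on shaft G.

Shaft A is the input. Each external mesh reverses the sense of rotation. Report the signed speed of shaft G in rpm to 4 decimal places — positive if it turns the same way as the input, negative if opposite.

Stage 1 [66T→68T]: ω = 1284.0000×66/68 = 1246.2353 rpm, dir flips to −; running = −1246.2353
Stage 2 [75T→24T]: ω = 1246.2353×75/24 = 3894.4853 rpm, dir flips to +; running = +3894.4853
Stage 3 [32T→32T]: ω = 3894.4853×32/32 = 3894.4853 rpm, dir flips to −; running = −3894.4853
Stage 4 [47T→60T]: ω = 3894.4853×47/60 = 3050.6801 rpm, dir flips to +; running = +3050.6801
Stage 5 [27T→51T]: ω = 3050.6801×27/51 = 1615.0660 rpm, dir flips to −; running = −1615.0660
Stage 6 [39T→65T]: ω = 1615.0660×39/65 = 969.0396 rpm, dir flips to +; running = +969.0396

+969.0396 rpm (same as input, |ω| = 969.0396 rpm)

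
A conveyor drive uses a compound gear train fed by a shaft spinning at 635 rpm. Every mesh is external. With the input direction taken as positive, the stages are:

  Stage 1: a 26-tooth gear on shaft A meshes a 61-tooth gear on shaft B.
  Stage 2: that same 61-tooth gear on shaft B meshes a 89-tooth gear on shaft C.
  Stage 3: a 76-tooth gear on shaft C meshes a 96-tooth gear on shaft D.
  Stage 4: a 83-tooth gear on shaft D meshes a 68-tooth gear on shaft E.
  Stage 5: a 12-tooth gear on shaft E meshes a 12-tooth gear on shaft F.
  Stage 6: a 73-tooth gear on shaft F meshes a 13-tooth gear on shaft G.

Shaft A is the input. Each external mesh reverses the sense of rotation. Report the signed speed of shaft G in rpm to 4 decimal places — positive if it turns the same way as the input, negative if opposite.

Stage 1 [26T→61T]: ω = 635.0000×26/61 = 270.6557 rpm, dir flips to −; running = −270.6557
Stage 2 [61T→89T]: ω = 270.6557×61/89 = 185.5056 rpm, dir flips to +; running = +185.5056
Stage 3 [76T→96T]: ω = 185.5056×76/96 = 146.8586 rpm, dir flips to −; running = −146.8586
Stage 4 [83T→68T]: ω = 146.8586×83/68 = 179.2539 rpm, dir flips to +; running = +179.2539
Stage 5 [12T→12T]: ω = 179.2539×12/12 = 179.2539 rpm, dir flips to −; running = −179.2539
Stage 6 [73T→13T]: ω = 179.2539×73/13 = 1006.5796 rpm, dir flips to +; running = +1006.5796

+1006.5796 rpm (same as input, |ω| = 1006.5796 rpm)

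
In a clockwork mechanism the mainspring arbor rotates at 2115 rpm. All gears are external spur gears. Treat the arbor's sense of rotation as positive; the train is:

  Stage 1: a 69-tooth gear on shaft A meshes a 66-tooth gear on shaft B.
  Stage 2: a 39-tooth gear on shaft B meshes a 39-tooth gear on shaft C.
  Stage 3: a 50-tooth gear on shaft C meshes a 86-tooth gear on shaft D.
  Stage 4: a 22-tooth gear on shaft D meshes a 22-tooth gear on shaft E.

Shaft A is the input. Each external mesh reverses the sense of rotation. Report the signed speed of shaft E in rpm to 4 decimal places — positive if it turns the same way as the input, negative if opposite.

+1285.5444 rpm (same as input, |ω| = 1285.5444 rpm)

Stage 1 [69T→66T]: ω = 2115.0000×69/66 = 2211.1364 rpm, dir flips to −; running = −2211.1364
Stage 2 [39T→39T]: ω = 2211.1364×39/39 = 2211.1364 rpm, dir flips to +; running = +2211.1364
Stage 3 [50T→86T]: ω = 2211.1364×50/86 = 1285.5444 rpm, dir flips to −; running = −1285.5444
Stage 4 [22T→22T]: ω = 1285.5444×22/22 = 1285.5444 rpm, dir flips to +; running = +1285.5444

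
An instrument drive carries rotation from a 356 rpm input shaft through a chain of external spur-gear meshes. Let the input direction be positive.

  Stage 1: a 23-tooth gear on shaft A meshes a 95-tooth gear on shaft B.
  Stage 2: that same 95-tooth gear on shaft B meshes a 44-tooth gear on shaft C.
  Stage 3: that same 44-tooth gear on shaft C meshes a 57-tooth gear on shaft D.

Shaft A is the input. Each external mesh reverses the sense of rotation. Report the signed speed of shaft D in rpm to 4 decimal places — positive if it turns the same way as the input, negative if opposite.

Stage 1 [23T→95T]: ω = 356.0000×23/95 = 86.1895 rpm, dir flips to −; running = −86.1895
Stage 2 [95T→44T]: ω = 86.1895×95/44 = 186.0909 rpm, dir flips to +; running = +186.0909
Stage 3 [44T→57T]: ω = 186.0909×44/57 = 143.6491 rpm, dir flips to −; running = −143.6491

-143.6491 rpm (opposite to input, |ω| = 143.6491 rpm)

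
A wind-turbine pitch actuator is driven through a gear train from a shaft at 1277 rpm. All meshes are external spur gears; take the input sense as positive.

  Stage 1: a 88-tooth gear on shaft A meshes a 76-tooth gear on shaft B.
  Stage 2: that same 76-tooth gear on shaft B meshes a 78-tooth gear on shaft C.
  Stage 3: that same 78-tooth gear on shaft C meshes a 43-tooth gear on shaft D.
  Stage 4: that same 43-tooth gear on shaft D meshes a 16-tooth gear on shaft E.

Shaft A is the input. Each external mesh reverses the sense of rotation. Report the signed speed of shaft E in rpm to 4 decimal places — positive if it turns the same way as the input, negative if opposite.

Stage 1 [88T→76T]: ω = 1277.0000×88/76 = 1478.6316 rpm, dir flips to −; running = −1478.6316
Stage 2 [76T→78T]: ω = 1478.6316×76/78 = 1440.7179 rpm, dir flips to +; running = +1440.7179
Stage 3 [78T→43T]: ω = 1440.7179×78/43 = 2613.3953 rpm, dir flips to −; running = −2613.3953
Stage 4 [43T→16T]: ω = 2613.3953×43/16 = 7023.5000 rpm, dir flips to +; running = +7023.5000

+7023.5000 rpm (same as input, |ω| = 7023.5000 rpm)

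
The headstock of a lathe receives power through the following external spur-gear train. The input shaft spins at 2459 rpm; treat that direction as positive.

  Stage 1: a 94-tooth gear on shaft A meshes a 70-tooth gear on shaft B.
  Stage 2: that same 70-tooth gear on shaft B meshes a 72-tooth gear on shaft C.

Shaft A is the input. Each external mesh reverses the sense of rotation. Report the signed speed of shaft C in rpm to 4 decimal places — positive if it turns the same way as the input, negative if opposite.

Stage 1 [94T→70T]: ω = 2459.0000×94/70 = 3302.0857 rpm, dir flips to −; running = −3302.0857
Stage 2 [70T→72T]: ω = 3302.0857×70/72 = 3210.3611 rpm, dir flips to +; running = +3210.3611

+3210.3611 rpm (same as input, |ω| = 3210.3611 rpm)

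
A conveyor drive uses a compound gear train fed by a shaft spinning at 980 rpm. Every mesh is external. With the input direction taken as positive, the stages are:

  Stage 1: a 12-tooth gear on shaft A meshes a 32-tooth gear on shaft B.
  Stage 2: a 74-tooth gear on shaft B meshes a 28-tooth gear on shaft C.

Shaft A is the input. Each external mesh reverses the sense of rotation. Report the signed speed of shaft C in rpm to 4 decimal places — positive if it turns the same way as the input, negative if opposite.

Stage 1 [12T→32T]: ω = 980.0000×12/32 = 367.5000 rpm, dir flips to −; running = −367.5000
Stage 2 [74T→28T]: ω = 367.5000×74/28 = 971.2500 rpm, dir flips to +; running = +971.2500

+971.2500 rpm (same as input, |ω| = 971.2500 rpm)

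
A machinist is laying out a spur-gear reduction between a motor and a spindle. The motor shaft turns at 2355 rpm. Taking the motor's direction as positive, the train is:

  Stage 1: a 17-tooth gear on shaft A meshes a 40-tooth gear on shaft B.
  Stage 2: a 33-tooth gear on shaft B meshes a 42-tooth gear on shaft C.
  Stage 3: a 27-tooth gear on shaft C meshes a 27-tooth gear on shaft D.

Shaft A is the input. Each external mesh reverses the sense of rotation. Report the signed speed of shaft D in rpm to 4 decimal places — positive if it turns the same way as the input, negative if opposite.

-786.4018 rpm (opposite to input, |ω| = 786.4018 rpm)

Stage 1 [17T→40T]: ω = 2355.0000×17/40 = 1000.8750 rpm, dir flips to −; running = −1000.8750
Stage 2 [33T→42T]: ω = 1000.8750×33/42 = 786.4018 rpm, dir flips to +; running = +786.4018
Stage 3 [27T→27T]: ω = 786.4018×27/27 = 786.4018 rpm, dir flips to −; running = −786.4018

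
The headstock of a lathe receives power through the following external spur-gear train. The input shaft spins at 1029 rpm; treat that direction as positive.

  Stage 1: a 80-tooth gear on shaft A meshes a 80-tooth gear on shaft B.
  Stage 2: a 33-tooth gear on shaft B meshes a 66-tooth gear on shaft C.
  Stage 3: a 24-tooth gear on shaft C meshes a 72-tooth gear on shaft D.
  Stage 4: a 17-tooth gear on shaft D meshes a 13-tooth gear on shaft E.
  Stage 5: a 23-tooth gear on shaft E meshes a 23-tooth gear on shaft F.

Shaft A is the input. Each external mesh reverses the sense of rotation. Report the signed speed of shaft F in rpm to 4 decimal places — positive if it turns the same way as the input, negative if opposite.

-224.2692 rpm (opposite to input, |ω| = 224.2692 rpm)

Stage 1 [80T→80T]: ω = 1029.0000×80/80 = 1029.0000 rpm, dir flips to −; running = −1029.0000
Stage 2 [33T→66T]: ω = 1029.0000×33/66 = 514.5000 rpm, dir flips to +; running = +514.5000
Stage 3 [24T→72T]: ω = 514.5000×24/72 = 171.5000 rpm, dir flips to −; running = −171.5000
Stage 4 [17T→13T]: ω = 171.5000×17/13 = 224.2692 rpm, dir flips to +; running = +224.2692
Stage 5 [23T→23T]: ω = 224.2692×23/23 = 224.2692 rpm, dir flips to −; running = −224.2692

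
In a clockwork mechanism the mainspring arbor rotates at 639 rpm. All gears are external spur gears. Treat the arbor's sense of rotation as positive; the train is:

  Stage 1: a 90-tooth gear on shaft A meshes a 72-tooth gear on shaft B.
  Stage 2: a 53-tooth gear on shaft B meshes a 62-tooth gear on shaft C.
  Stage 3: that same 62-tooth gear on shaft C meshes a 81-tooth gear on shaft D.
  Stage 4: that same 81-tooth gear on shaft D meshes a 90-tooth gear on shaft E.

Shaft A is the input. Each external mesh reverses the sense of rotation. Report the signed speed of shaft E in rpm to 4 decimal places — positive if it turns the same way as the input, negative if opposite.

Stage 1 [90T→72T]: ω = 639.0000×90/72 = 798.7500 rpm, dir flips to −; running = −798.7500
Stage 2 [53T→62T]: ω = 798.7500×53/62 = 682.8024 rpm, dir flips to +; running = +682.8024
Stage 3 [62T→81T]: ω = 682.8024×62/81 = 522.6389 rpm, dir flips to −; running = −522.6389
Stage 4 [81T→90T]: ω = 522.6389×81/90 = 470.3750 rpm, dir flips to +; running = +470.3750

+470.3750 rpm (same as input, |ω| = 470.3750 rpm)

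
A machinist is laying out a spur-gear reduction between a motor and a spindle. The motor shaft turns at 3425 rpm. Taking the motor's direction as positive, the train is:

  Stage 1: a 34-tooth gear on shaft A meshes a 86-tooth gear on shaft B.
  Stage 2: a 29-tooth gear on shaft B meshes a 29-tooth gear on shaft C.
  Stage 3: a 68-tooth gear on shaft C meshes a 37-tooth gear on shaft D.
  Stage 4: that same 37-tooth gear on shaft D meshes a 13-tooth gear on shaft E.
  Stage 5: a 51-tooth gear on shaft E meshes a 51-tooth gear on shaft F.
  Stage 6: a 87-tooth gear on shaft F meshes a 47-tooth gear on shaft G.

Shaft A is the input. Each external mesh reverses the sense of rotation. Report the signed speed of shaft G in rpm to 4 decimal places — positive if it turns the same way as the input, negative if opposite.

Stage 1 [34T→86T]: ω = 3425.0000×34/86 = 1354.0698 rpm, dir flips to −; running = −1354.0698
Stage 2 [29T→29T]: ω = 1354.0698×29/29 = 1354.0698 rpm, dir flips to +; running = +1354.0698
Stage 3 [68T→37T]: ω = 1354.0698×68/37 = 2488.5607 rpm, dir flips to −; running = −2488.5607
Stage 4 [37T→13T]: ω = 2488.5607×37/13 = 7082.8265 rpm, dir flips to +; running = +7082.8265
Stage 5 [51T→51T]: ω = 7082.8265×51/51 = 7082.8265 rpm, dir flips to −; running = −7082.8265
Stage 6 [87T→47T]: ω = 7082.8265×87/47 = 13110.7639 rpm, dir flips to +; running = +13110.7639

+13110.7639 rpm (same as input, |ω| = 13110.7639 rpm)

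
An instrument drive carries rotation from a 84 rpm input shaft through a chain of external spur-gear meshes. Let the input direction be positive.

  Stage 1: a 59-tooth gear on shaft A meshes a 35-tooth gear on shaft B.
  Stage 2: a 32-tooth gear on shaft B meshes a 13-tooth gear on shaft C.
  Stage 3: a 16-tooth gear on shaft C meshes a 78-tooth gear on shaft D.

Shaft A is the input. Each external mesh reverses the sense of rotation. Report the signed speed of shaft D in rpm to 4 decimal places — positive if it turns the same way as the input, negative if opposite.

Stage 1 [59T→35T]: ω = 84.0000×59/35 = 141.6000 rpm, dir flips to −; running = −141.6000
Stage 2 [32T→13T]: ω = 141.6000×32/13 = 348.5538 rpm, dir flips to +; running = +348.5538
Stage 3 [16T→78T]: ω = 348.5538×16/78 = 71.4982 rpm, dir flips to −; running = −71.4982

-71.4982 rpm (opposite to input, |ω| = 71.4982 rpm)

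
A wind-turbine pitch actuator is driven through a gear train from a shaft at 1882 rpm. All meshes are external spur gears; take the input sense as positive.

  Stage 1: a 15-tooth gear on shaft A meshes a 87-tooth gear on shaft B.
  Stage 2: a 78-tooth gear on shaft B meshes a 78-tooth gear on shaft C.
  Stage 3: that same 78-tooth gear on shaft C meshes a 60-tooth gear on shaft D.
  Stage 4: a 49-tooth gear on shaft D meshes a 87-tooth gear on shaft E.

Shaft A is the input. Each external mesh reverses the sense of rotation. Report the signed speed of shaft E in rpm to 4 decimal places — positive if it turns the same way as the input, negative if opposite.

+237.5811 rpm (same as input, |ω| = 237.5811 rpm)

Stage 1 [15T→87T]: ω = 1882.0000×15/87 = 324.4828 rpm, dir flips to −; running = −324.4828
Stage 2 [78T→78T]: ω = 324.4828×78/78 = 324.4828 rpm, dir flips to +; running = +324.4828
Stage 3 [78T→60T]: ω = 324.4828×78/60 = 421.8276 rpm, dir flips to −; running = −421.8276
Stage 4 [49T→87T]: ω = 421.8276×49/87 = 237.5811 rpm, dir flips to +; running = +237.5811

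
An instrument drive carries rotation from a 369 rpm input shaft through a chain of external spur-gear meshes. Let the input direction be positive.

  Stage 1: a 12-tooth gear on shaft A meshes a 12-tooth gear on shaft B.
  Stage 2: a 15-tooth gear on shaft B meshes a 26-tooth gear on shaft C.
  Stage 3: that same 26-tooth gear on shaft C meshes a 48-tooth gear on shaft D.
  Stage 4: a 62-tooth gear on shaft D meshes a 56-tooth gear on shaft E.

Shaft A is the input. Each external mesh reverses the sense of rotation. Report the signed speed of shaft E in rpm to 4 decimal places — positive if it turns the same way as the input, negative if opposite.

+127.6674 rpm (same as input, |ω| = 127.6674 rpm)

Stage 1 [12T→12T]: ω = 369.0000×12/12 = 369.0000 rpm, dir flips to −; running = −369.0000
Stage 2 [15T→26T]: ω = 369.0000×15/26 = 212.8846 rpm, dir flips to +; running = +212.8846
Stage 3 [26T→48T]: ω = 212.8846×26/48 = 115.3125 rpm, dir flips to −; running = −115.3125
Stage 4 [62T→56T]: ω = 115.3125×62/56 = 127.6674 rpm, dir flips to +; running = +127.6674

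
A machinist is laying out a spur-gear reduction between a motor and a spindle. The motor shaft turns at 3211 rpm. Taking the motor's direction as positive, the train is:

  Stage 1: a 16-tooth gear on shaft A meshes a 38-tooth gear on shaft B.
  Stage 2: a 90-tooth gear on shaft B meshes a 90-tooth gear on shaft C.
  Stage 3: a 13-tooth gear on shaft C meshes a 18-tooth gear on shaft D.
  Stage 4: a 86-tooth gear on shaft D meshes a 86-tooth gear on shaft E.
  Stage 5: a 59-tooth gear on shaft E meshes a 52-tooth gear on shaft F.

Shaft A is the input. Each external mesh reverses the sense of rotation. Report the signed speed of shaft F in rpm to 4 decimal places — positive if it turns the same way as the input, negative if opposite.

-1107.8889 rpm (opposite to input, |ω| = 1107.8889 rpm)

Stage 1 [16T→38T]: ω = 3211.0000×16/38 = 1352.0000 rpm, dir flips to −; running = −1352.0000
Stage 2 [90T→90T]: ω = 1352.0000×90/90 = 1352.0000 rpm, dir flips to +; running = +1352.0000
Stage 3 [13T→18T]: ω = 1352.0000×13/18 = 976.4444 rpm, dir flips to −; running = −976.4444
Stage 4 [86T→86T]: ω = 976.4444×86/86 = 976.4444 rpm, dir flips to +; running = +976.4444
Stage 5 [59T→52T]: ω = 976.4444×59/52 = 1107.8889 rpm, dir flips to −; running = −1107.8889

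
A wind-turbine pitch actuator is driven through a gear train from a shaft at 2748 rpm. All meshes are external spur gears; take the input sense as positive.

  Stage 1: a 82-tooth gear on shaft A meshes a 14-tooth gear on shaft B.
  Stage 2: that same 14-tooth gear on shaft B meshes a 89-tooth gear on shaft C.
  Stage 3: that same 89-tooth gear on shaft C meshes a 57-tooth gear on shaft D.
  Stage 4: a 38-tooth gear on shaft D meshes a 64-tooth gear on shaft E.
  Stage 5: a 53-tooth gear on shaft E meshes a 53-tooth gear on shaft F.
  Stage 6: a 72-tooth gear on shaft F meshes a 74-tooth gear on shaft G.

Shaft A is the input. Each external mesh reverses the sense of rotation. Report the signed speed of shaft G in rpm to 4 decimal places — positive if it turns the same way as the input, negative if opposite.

Stage 1 [82T→14T]: ω = 2748.0000×82/14 = 16095.4286 rpm, dir flips to −; running = −16095.4286
Stage 2 [14T→89T]: ω = 16095.4286×14/89 = 2531.8652 rpm, dir flips to +; running = +2531.8652
Stage 3 [89T→57T]: ω = 2531.8652×89/57 = 3953.2632 rpm, dir flips to −; running = −3953.2632
Stage 4 [38T→64T]: ω = 3953.2632×38/64 = 2347.2500 rpm, dir flips to +; running = +2347.2500
Stage 5 [53T→53T]: ω = 2347.2500×53/53 = 2347.2500 rpm, dir flips to −; running = −2347.2500
Stage 6 [72T→74T]: ω = 2347.2500×72/74 = 2283.8108 rpm, dir flips to +; running = +2283.8108

+2283.8108 rpm (same as input, |ω| = 2283.8108 rpm)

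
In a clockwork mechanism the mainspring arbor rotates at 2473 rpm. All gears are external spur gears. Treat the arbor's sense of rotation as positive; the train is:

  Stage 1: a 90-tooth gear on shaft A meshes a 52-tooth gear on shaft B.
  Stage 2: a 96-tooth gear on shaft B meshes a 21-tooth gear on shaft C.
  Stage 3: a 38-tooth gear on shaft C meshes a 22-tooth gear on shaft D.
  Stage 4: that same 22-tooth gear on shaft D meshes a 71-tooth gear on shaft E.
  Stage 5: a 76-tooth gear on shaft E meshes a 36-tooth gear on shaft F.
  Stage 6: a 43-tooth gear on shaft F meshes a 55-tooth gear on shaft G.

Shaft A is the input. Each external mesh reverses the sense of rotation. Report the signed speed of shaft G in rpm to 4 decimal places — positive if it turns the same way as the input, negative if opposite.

+17284.5201 rpm (same as input, |ω| = 17284.5201 rpm)

Stage 1 [90T→52T]: ω = 2473.0000×90/52 = 4280.1923 rpm, dir flips to −; running = −4280.1923
Stage 2 [96T→21T]: ω = 4280.1923×96/21 = 19566.5934 rpm, dir flips to +; running = +19566.5934
Stage 3 [38T→22T]: ω = 19566.5934×38/22 = 33796.8432 rpm, dir flips to −; running = −33796.8432
Stage 4 [22T→71T]: ω = 33796.8432×22/71 = 10472.2613 rpm, dir flips to +; running = +10472.2613
Stage 5 [76T→36T]: ω = 10472.2613×76/36 = 22108.1071 rpm, dir flips to −; running = −22108.1071
Stage 6 [43T→55T]: ω = 22108.1071×43/55 = 17284.5201 rpm, dir flips to +; running = +17284.5201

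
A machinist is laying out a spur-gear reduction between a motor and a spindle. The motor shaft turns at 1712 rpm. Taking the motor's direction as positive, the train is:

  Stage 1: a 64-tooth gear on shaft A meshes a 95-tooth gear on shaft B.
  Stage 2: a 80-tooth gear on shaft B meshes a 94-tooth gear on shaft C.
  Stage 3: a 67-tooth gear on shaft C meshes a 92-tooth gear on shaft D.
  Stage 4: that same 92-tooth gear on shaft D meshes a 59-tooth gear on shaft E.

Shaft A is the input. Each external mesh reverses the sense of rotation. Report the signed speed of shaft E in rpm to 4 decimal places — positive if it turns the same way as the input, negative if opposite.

+1114.6668 rpm (same as input, |ω| = 1114.6668 rpm)

Stage 1 [64T→95T]: ω = 1712.0000×64/95 = 1153.3474 rpm, dir flips to −; running = −1153.3474
Stage 2 [80T→94T]: ω = 1153.3474×80/94 = 981.5722 rpm, dir flips to +; running = +981.5722
Stage 3 [67T→92T]: ω = 981.5722×67/92 = 714.8406 rpm, dir flips to −; running = −714.8406
Stage 4 [92T→59T]: ω = 714.8406×92/59 = 1114.6668 rpm, dir flips to +; running = +1114.6668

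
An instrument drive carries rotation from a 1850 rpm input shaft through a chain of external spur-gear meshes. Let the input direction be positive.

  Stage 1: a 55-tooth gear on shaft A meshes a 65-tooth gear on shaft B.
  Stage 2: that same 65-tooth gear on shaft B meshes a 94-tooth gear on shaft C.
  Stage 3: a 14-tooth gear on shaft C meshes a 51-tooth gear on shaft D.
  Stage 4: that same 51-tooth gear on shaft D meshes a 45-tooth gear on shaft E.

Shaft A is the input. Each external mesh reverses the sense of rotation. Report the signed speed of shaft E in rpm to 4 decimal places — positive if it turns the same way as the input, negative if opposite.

Stage 1 [55T→65T]: ω = 1850.0000×55/65 = 1565.3846 rpm, dir flips to −; running = −1565.3846
Stage 2 [65T→94T]: ω = 1565.3846×65/94 = 1082.4468 rpm, dir flips to +; running = +1082.4468
Stage 3 [14T→51T]: ω = 1082.4468×14/51 = 297.1423 rpm, dir flips to −; running = −297.1423
Stage 4 [51T→45T]: ω = 297.1423×51/45 = 336.7612 rpm, dir flips to +; running = +336.7612

+336.7612 rpm (same as input, |ω| = 336.7612 rpm)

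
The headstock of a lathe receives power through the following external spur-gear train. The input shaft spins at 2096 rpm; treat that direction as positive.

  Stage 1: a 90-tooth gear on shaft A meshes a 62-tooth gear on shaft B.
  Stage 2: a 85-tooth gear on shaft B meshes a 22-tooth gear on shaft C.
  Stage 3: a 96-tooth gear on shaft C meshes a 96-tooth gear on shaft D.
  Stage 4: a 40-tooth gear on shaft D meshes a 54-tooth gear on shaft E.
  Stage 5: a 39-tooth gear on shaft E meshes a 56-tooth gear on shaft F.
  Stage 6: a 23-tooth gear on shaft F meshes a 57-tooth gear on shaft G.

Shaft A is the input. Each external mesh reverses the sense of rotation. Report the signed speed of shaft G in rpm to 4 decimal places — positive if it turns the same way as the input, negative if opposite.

+2447.0009 rpm (same as input, |ω| = 2447.0009 rpm)

Stage 1 [90T→62T]: ω = 2096.0000×90/62 = 3042.5806 rpm, dir flips to −; running = −3042.5806
Stage 2 [85T→22T]: ω = 3042.5806×85/22 = 11755.4252 rpm, dir flips to +; running = +11755.4252
Stage 3 [96T→96T]: ω = 11755.4252×96/96 = 11755.4252 rpm, dir flips to −; running = −11755.4252
Stage 4 [40T→54T]: ω = 11755.4252×40/54 = 8707.7224 rpm, dir flips to +; running = +8707.7224
Stage 5 [39T→56T]: ω = 8707.7224×39/56 = 6064.3067 rpm, dir flips to −; running = −6064.3067
Stage 6 [23T→57T]: ω = 6064.3067×23/57 = 2447.0009 rpm, dir flips to +; running = +2447.0009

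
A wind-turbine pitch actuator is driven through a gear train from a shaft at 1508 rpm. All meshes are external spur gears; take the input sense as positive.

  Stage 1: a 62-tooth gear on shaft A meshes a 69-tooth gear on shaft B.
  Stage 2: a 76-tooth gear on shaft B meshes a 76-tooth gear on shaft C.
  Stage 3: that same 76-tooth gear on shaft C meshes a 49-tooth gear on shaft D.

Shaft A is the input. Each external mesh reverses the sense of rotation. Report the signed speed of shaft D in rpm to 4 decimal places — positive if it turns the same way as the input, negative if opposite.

Stage 1 [62T→69T]: ω = 1508.0000×62/69 = 1355.0145 rpm, dir flips to −; running = −1355.0145
Stage 2 [76T→76T]: ω = 1355.0145×76/76 = 1355.0145 rpm, dir flips to +; running = +1355.0145
Stage 3 [76T→49T]: ω = 1355.0145×76/49 = 2101.6551 rpm, dir flips to −; running = −2101.6551

-2101.6551 rpm (opposite to input, |ω| = 2101.6551 rpm)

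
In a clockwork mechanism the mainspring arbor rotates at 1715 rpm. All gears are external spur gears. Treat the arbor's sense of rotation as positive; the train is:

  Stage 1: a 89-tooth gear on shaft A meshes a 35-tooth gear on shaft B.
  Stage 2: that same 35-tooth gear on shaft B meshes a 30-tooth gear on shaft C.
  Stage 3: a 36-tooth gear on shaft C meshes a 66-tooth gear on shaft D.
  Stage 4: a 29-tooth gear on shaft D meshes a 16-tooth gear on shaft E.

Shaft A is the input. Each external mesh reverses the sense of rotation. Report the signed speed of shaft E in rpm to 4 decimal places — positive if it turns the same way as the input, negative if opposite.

Stage 1 [89T→35T]: ω = 1715.0000×89/35 = 4361.0000 rpm, dir flips to −; running = −4361.0000
Stage 2 [35T→30T]: ω = 4361.0000×35/30 = 5087.8333 rpm, dir flips to +; running = +5087.8333
Stage 3 [36T→66T]: ω = 5087.8333×36/66 = 2775.1818 rpm, dir flips to −; running = −2775.1818
Stage 4 [29T→16T]: ω = 2775.1818×29/16 = 5030.0170 rpm, dir flips to +; running = +5030.0170

+5030.0170 rpm (same as input, |ω| = 5030.0170 rpm)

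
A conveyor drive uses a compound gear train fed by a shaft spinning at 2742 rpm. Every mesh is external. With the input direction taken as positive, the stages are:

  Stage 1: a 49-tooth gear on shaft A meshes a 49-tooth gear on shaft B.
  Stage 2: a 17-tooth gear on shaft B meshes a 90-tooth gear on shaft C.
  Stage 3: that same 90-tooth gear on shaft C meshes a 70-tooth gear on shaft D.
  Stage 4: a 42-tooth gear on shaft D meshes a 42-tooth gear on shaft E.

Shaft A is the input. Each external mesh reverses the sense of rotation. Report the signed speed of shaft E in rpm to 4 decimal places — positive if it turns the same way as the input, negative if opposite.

+665.9143 rpm (same as input, |ω| = 665.9143 rpm)

Stage 1 [49T→49T]: ω = 2742.0000×49/49 = 2742.0000 rpm, dir flips to −; running = −2742.0000
Stage 2 [17T→90T]: ω = 2742.0000×17/90 = 517.9333 rpm, dir flips to +; running = +517.9333
Stage 3 [90T→70T]: ω = 517.9333×90/70 = 665.9143 rpm, dir flips to −; running = −665.9143
Stage 4 [42T→42T]: ω = 665.9143×42/42 = 665.9143 rpm, dir flips to +; running = +665.9143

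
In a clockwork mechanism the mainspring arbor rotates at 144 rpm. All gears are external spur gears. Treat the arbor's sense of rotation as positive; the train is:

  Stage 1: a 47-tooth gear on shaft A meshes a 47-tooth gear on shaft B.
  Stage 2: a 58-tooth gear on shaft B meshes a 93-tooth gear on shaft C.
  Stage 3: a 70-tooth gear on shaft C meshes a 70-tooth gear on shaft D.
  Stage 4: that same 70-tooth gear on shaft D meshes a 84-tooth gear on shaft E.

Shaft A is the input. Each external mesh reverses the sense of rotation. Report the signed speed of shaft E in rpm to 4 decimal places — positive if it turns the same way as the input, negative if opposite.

Stage 1 [47T→47T]: ω = 144.0000×47/47 = 144.0000 rpm, dir flips to −; running = −144.0000
Stage 2 [58T→93T]: ω = 144.0000×58/93 = 89.8065 rpm, dir flips to +; running = +89.8065
Stage 3 [70T→70T]: ω = 89.8065×70/70 = 89.8065 rpm, dir flips to −; running = −89.8065
Stage 4 [70T→84T]: ω = 89.8065×70/84 = 74.8387 rpm, dir flips to +; running = +74.8387

+74.8387 rpm (same as input, |ω| = 74.8387 rpm)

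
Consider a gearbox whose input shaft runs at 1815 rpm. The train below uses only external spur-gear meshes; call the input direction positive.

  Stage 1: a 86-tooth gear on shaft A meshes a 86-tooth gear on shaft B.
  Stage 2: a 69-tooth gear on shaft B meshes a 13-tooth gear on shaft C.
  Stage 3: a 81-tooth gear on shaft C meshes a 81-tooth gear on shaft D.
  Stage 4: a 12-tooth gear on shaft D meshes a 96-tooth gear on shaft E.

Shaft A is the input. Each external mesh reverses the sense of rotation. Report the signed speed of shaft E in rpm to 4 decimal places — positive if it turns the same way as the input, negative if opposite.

Stage 1 [86T→86T]: ω = 1815.0000×86/86 = 1815.0000 rpm, dir flips to −; running = −1815.0000
Stage 2 [69T→13T]: ω = 1815.0000×69/13 = 9633.4615 rpm, dir flips to +; running = +9633.4615
Stage 3 [81T→81T]: ω = 9633.4615×81/81 = 9633.4615 rpm, dir flips to −; running = −9633.4615
Stage 4 [12T→96T]: ω = 9633.4615×12/96 = 1204.1827 rpm, dir flips to +; running = +1204.1827

+1204.1827 rpm (same as input, |ω| = 1204.1827 rpm)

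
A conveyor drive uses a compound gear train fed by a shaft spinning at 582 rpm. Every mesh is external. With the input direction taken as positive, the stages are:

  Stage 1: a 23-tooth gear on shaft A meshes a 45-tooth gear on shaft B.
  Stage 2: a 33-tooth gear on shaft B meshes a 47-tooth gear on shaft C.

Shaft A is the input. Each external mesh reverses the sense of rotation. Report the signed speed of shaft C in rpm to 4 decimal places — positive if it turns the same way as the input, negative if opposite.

Stage 1 [23T→45T]: ω = 582.0000×23/45 = 297.4667 rpm, dir flips to −; running = −297.4667
Stage 2 [33T→47T]: ω = 297.4667×33/47 = 208.8596 rpm, dir flips to +; running = +208.8596

+208.8596 rpm (same as input, |ω| = 208.8596 rpm)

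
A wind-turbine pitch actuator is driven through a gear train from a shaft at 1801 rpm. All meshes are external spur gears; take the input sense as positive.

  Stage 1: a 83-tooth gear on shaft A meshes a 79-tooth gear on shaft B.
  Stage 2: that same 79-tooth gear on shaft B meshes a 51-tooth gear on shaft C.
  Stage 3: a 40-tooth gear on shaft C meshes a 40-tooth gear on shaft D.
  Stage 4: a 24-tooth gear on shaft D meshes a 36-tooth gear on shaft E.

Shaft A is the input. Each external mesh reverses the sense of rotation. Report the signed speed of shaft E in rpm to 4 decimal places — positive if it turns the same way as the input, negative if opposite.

+1954.0261 rpm (same as input, |ω| = 1954.0261 rpm)

Stage 1 [83T→79T]: ω = 1801.0000×83/79 = 1892.1899 rpm, dir flips to −; running = −1892.1899
Stage 2 [79T→51T]: ω = 1892.1899×79/51 = 2931.0392 rpm, dir flips to +; running = +2931.0392
Stage 3 [40T→40T]: ω = 2931.0392×40/40 = 2931.0392 rpm, dir flips to −; running = −2931.0392
Stage 4 [24T→36T]: ω = 2931.0392×24/36 = 1954.0261 rpm, dir flips to +; running = +1954.0261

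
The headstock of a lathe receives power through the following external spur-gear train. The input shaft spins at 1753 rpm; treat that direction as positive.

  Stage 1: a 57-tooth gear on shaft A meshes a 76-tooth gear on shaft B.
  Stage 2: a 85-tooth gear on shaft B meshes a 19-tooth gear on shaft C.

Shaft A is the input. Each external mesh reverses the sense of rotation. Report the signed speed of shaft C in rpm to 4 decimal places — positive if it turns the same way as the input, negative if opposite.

+5881.7763 rpm (same as input, |ω| = 5881.7763 rpm)

Stage 1 [57T→76T]: ω = 1753.0000×57/76 = 1314.7500 rpm, dir flips to −; running = −1314.7500
Stage 2 [85T→19T]: ω = 1314.7500×85/19 = 5881.7763 rpm, dir flips to +; running = +5881.7763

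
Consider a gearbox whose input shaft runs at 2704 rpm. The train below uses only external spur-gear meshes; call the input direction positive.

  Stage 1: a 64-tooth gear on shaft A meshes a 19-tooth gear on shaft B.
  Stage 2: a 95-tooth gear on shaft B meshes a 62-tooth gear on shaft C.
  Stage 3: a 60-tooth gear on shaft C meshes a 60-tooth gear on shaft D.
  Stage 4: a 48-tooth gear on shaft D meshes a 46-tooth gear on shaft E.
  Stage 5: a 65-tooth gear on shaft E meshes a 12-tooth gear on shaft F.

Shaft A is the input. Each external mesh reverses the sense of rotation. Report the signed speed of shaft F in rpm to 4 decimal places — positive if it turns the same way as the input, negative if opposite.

-78882.4684 rpm (opposite to input, |ω| = 78882.4684 rpm)

Stage 1 [64T→19T]: ω = 2704.0000×64/19 = 9108.2105 rpm, dir flips to −; running = −9108.2105
Stage 2 [95T→62T]: ω = 9108.2105×95/62 = 13956.1290 rpm, dir flips to +; running = +13956.1290
Stage 3 [60T→60T]: ω = 13956.1290×60/60 = 13956.1290 rpm, dir flips to −; running = −13956.1290
Stage 4 [48T→46T]: ω = 13956.1290×48/46 = 14562.9173 rpm, dir flips to +; running = +14562.9173
Stage 5 [65T→12T]: ω = 14562.9173×65/12 = 78882.4684 rpm, dir flips to −; running = −78882.4684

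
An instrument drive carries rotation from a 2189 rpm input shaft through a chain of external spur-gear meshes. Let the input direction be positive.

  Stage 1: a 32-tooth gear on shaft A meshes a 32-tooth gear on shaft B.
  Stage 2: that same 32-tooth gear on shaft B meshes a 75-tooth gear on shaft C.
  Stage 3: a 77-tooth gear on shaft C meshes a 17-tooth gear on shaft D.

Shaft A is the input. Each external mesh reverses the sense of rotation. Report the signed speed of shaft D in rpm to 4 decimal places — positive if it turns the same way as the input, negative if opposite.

Stage 1 [32T→32T]: ω = 2189.0000×32/32 = 2189.0000 rpm, dir flips to −; running = −2189.0000
Stage 2 [32T→75T]: ω = 2189.0000×32/75 = 933.9733 rpm, dir flips to +; running = +933.9733
Stage 3 [77T→17T]: ω = 933.9733×77/17 = 4230.3498 rpm, dir flips to −; running = −4230.3498

-4230.3498 rpm (opposite to input, |ω| = 4230.3498 rpm)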